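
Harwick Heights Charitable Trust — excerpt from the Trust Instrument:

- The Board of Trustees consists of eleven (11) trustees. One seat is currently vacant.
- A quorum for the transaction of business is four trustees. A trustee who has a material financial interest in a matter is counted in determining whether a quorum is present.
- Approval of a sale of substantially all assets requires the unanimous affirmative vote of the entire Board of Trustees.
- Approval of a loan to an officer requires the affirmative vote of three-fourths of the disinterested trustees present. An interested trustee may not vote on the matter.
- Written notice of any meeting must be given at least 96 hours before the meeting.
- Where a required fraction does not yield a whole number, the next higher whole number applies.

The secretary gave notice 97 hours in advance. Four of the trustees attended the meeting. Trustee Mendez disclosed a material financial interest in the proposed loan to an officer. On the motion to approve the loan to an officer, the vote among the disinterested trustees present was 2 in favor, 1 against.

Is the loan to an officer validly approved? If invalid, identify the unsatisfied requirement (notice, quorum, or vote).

Invalid — vote requirement not satisfied.

Notice: 97 hours given; 96 required (97 ≥ 96). Satisfied.
Quorum: 4 present (interested trustees count toward quorum); quorum is 4. Satisfied.
Vote: the loan to an officer requires three-fourths of the disinterested trustees present (4 − 1 = 3). 3/4 of 3 = 2.25, rounded up to 3, so 3 affirmative votes are needed; 2 voted in favor. Not satisfied.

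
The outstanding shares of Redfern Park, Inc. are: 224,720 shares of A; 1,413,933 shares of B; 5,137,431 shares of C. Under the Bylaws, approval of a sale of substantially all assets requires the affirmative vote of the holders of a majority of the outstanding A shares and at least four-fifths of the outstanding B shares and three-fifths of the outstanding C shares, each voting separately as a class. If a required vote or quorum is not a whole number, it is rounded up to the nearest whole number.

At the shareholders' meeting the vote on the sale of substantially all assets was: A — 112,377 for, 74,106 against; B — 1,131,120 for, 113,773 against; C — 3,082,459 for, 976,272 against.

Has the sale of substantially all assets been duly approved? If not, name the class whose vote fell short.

Not approved — the B shares did not give the required vote.

A: a majority of 224720 is 112361; 112,361 required, 112,377 in favor — approved.
B: 4/5 of 1413933 = 1131146.40, rounded up to 1131147; 1,131,147 required, 1,131,120 in favor — not approved.
C: 3/5 of 5137431 = 3082458.60, rounded up to 3082459; 3,082,459 required, 3,082,459 in favor — approved.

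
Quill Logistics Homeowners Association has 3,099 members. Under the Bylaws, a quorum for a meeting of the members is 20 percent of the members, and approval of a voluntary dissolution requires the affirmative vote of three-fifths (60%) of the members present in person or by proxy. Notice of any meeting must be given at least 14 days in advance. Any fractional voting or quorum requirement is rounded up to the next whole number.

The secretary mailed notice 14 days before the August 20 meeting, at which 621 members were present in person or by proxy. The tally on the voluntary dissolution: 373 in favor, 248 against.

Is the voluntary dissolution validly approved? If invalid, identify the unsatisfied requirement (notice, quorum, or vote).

Notice: 14 days given; 14 required. Satisfied.
Quorum: 20% of 3,099 = 619.80, rounded up to 620; 621 present. Satisfied.
Vote: requires three-fifths of those present (621); 3/5 of 621 = 372.60, rounded up to 373, so 373 needed; 373 in favor. Satisfied.

Valid — all requirements satisfied.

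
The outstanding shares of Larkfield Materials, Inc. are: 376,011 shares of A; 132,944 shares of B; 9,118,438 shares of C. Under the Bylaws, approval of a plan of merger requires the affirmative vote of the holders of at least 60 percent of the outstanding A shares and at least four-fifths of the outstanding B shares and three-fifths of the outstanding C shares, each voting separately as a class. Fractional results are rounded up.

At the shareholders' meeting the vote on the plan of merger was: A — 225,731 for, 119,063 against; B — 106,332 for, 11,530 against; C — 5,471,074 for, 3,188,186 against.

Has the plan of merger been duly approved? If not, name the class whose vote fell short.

A: 3/5 of 376011 = 225606.60, rounded up to 225607; 225,607 required, 225,731 in favor — approved.
B: 4/5 of 132944 = 106355.20, rounded up to 106356; 106,356 required, 106,332 in favor — not approved.
C: 3/5 of 9118438 = 5471062.80, rounded up to 5471063; 5,471,063 required, 5,471,074 in favor — approved.

Not approved — the B shares did not give the required vote.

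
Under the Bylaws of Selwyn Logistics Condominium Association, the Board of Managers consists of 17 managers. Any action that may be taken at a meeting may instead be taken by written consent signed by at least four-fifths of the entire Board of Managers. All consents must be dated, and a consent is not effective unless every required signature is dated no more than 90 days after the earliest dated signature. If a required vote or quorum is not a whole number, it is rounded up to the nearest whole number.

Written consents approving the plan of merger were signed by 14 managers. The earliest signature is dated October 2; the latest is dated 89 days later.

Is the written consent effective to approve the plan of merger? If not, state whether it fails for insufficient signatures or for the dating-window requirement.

Signatures required: at least four-fifths of 17 — 4/5 of 17 = 13.60, rounded up to 14, so 14 needed; 14 signed. Sufficient.
Dating window: the latest signature is 89 days after the earliest; the limit is 90 days. Within the window.

Effective — both the signature and dating-window requirements are satisfied.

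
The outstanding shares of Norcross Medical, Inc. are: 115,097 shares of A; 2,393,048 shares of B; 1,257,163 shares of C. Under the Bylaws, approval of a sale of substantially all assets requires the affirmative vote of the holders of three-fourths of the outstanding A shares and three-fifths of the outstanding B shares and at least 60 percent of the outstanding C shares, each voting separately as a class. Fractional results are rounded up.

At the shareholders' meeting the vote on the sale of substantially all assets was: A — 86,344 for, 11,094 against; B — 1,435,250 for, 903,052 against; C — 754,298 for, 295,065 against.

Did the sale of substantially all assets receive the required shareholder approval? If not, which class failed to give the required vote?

A: 3/4 of 115097 = 86322.75, rounded up to 86323; 86,323 required, 86,344 in favor — approved.
B: 3/5 of 2393048 = 1435828.80, rounded up to 1435829; 1,435,829 required, 1,435,250 in favor — not approved.
C: 3/5 of 1257163 = 754297.80, rounded up to 754298; 754,298 required, 754,298 in favor — approved.

Not approved — the B shares did not give the required vote.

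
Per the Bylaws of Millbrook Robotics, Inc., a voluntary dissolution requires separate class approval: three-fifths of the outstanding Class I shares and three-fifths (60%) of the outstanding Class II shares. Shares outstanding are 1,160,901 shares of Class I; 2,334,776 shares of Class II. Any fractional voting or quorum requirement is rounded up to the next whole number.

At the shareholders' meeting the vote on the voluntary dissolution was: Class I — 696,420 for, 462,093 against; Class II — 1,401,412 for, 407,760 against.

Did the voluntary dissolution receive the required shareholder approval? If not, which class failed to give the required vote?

Class I: 3/5 of 1160901 = 696540.60, rounded up to 696541; 696,541 required, 696,420 in favor — not approved.
Class II: 3/5 of 2334776 = 1400865.60, rounded up to 1400866; 1,400,866 required, 1,401,412 in favor — approved.

Not approved — the Class I shares did not give the required vote.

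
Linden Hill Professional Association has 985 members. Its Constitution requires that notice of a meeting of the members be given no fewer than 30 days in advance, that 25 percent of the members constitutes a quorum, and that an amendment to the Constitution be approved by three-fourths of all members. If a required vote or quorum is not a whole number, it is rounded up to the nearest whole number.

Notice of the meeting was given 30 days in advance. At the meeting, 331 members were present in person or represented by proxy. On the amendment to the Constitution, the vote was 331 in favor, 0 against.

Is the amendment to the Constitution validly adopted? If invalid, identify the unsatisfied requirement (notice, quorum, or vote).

Notice: 30 days given; 30 required. Satisfied.
Quorum: 25% of 985 = 246.25, rounded up to 247; 331 present. Satisfied.
Vote: requires three-fourths of all members (985); 3/4 of 985 = 738.75, rounded up to 739, so 739 needed; 331 in favor. Not satisfied.

Invalid — vote requirement not satisfied.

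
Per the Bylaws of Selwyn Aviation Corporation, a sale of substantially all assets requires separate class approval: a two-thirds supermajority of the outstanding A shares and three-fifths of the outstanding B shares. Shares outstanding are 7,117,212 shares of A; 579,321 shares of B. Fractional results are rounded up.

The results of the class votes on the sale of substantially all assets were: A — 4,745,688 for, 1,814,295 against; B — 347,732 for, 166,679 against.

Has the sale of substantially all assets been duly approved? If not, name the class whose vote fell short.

A: 2/3 of 7117212 = 4744808; 4,744,808 required, 4,745,688 in favor — approved.
B: 3/5 of 579321 = 347592.60, rounded up to 347593; 347,593 required, 347,732 in favor — approved.

Approved — every class gave the required vote.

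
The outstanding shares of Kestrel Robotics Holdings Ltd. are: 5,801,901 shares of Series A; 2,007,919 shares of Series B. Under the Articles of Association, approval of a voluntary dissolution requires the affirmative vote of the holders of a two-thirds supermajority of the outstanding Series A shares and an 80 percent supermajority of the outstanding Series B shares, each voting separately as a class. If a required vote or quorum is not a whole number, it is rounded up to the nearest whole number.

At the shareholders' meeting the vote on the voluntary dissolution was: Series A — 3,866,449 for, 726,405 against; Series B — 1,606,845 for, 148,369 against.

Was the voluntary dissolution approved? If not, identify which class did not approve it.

Series A: 2/3 of 5801901 = 3867934; 3,867,934 required, 3,866,449 in favor — not approved.
Series B: 4/5 of 2007919 = 1606335.20, rounded up to 1606336; 1,606,336 required, 1,606,845 in favor — approved.

Not approved — the Series A shares did not give the required vote.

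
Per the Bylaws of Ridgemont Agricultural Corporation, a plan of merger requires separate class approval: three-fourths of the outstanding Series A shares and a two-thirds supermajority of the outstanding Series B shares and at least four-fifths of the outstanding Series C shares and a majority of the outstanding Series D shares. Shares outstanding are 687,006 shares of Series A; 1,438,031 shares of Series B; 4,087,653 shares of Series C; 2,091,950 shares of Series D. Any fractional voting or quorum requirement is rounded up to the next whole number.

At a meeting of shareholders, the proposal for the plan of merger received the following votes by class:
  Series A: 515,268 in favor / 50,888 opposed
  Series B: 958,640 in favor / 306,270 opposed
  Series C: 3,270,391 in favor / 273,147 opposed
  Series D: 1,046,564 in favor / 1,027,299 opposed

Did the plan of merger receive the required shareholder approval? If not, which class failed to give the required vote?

Series A: 3/4 of 687006 = 515254.50, rounded up to 515255; 515,255 required, 515,268 in favor — approved.
Series B: 2/3 of 1438031 = 958687.33, rounded up to 958688; 958,688 required, 958,640 in favor — not approved.
Series C: 4/5 of 4087653 = 3270122.40, rounded up to 3270123; 3,270,123 required, 3,270,391 in favor — approved.
Series D: a majority of 2091950 is 1045976; 1,045,976 required, 1,046,564 in favor — approved.

Not approved — the Series B shares did not give the required vote.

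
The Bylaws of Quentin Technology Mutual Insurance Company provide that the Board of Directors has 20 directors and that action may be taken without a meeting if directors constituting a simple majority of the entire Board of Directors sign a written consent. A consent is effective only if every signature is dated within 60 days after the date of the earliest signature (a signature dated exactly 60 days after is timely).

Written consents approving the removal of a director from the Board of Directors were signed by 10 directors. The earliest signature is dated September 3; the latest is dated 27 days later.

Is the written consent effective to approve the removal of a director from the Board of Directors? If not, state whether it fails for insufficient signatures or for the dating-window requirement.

Signatures required: a simple majority of 20 — a majority of 20 is 11, so 11 needed; 10 signed. Insufficient.
Dating window: the latest signature is 27 days after the earliest; the limit is 60 days. Within the window.

Not effective — insufficient signatures.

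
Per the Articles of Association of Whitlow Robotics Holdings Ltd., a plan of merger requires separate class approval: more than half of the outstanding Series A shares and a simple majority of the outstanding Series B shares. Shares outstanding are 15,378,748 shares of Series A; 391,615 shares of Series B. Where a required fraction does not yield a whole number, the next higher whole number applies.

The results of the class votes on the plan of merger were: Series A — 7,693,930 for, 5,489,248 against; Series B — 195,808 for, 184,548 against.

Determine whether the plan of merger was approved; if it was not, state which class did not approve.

Series A: a majority of 15378748 is 7689375; 7,689,375 required, 7,693,930 in favor — approved.
Series B: a majority of 391615 is 195808; 195,808 required, 195,808 in favor — approved.

Approved — every class gave the required vote.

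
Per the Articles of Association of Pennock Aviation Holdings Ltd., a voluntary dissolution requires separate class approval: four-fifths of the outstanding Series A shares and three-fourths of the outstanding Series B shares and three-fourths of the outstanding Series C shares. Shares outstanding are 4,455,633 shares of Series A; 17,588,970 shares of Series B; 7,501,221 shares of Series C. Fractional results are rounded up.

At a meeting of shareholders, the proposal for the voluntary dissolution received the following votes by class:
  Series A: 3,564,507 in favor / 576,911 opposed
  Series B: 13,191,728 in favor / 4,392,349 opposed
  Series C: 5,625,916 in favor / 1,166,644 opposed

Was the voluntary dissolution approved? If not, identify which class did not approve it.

Approved — every class gave the required vote.

Series A: 4/5 of 4455633 = 3564506.40, rounded up to 3564507; 3,564,507 required, 3,564,507 in favor — approved.
Series B: 3/4 of 17588970 = 13191727.50, rounded up to 13191728; 13,191,728 required, 13,191,728 in favor — approved.
Series C: 3/4 of 7501221 = 5625915.75, rounded up to 5625916; 5,625,916 required, 5,625,916 in favor — approved.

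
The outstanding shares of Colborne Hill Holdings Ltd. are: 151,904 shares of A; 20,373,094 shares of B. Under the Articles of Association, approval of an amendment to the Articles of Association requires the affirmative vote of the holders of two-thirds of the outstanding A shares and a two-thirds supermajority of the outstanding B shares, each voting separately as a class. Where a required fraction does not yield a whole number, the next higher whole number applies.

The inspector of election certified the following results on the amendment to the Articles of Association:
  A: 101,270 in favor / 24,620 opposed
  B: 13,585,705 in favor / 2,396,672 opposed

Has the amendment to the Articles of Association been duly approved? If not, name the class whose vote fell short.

Approved — every class gave the required vote.

A: 2/3 of 151904 = 101269.33, rounded up to 101270; 101,270 required, 101,270 in favor — approved.
B: 2/3 of 20373094 = 13582062.67, rounded up to 13582063; 13,582,063 required, 13,585,705 in favor — approved.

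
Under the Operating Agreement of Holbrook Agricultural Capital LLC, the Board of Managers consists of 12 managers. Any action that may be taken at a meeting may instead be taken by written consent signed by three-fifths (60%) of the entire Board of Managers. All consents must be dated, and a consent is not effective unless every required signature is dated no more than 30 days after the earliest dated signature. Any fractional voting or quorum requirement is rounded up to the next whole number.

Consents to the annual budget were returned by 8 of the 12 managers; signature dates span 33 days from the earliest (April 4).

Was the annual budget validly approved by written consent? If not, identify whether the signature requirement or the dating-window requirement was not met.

Not effective — dating-window requirement not satisfied.

Signatures required: three-fifths (60%) of 12 — 3/5 of 12 = 7.20, rounded up to 8, so 8 needed; 8 signed. Sufficient.
Dating window: the latest signature is 33 days after the earliest; the limit is 30 days. Outside the window.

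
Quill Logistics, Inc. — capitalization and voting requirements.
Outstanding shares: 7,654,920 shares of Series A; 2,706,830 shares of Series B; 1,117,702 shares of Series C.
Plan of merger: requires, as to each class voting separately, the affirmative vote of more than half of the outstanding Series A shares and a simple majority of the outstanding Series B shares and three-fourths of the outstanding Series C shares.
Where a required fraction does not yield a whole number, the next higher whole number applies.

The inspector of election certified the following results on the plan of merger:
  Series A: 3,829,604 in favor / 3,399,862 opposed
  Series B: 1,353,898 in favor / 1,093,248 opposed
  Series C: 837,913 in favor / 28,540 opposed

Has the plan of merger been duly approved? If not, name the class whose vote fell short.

Series A: a majority of 7654920 is 3827461; 3,827,461 required, 3,829,604 in favor — approved.
Series B: a majority of 2706830 is 1353416; 1,353,416 required, 1,353,898 in favor — approved.
Series C: 3/4 of 1117702 = 838276.50, rounded up to 838277; 838,277 required, 837,913 in favor — not approved.

Not approved — the Series C shares did not give the required vote.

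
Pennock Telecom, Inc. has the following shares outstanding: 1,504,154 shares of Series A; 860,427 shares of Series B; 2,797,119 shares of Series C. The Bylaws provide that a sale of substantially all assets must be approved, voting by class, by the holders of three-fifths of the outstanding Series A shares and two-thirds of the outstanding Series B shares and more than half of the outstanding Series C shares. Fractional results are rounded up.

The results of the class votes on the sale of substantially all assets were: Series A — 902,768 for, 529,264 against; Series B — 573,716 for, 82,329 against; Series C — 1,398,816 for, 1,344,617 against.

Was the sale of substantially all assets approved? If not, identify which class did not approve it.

Series A: 3/5 of 1504154 = 902492.40, rounded up to 902493; 902,493 required, 902,768 in favor — approved.
Series B: 2/3 of 860427 = 573618; 573,618 required, 573,716 in favor — approved.
Series C: a majority of 2797119 is 1398560; 1,398,560 required, 1,398,816 in favor — approved.

Approved — every class gave the required vote.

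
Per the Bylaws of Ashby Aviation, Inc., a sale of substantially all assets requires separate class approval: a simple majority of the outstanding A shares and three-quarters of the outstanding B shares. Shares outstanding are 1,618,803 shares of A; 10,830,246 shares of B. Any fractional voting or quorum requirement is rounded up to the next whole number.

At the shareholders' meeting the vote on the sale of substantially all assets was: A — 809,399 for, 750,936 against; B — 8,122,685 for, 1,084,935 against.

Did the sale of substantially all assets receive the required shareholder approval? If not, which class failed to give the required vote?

A: a majority of 1618803 is 809402; 809,402 required, 809,399 in favor — not approved.
B: 3/4 of 10830246 = 8122684.50, rounded up to 8122685; 8,122,685 required, 8,122,685 in favor — approved.

Not approved — the A shares did not give the required vote.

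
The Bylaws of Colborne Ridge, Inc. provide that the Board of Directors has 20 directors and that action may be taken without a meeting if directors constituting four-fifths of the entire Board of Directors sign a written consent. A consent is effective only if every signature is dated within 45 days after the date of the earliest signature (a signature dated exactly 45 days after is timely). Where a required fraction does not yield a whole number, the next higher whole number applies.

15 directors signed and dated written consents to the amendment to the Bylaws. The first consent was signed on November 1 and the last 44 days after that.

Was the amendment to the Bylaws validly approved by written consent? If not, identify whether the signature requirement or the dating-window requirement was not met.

Signatures required: four-fifths of 20 — 4/5 of 20 = 16, so 16 needed; 15 signed. Insufficient.
Dating window: the latest signature is 44 days after the earliest; the limit is 45 days. Within the window.

Not effective — insufficient signatures.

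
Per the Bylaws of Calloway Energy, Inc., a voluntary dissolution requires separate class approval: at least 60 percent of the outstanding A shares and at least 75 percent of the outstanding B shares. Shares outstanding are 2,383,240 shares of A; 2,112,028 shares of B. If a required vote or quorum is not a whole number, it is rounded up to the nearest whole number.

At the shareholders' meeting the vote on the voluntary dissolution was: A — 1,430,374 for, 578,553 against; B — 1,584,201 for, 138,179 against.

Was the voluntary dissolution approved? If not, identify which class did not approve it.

A: 3/5 of 2383240 = 1429944; 1,429,944 required, 1,430,374 in favor — approved.
B: 3/4 of 2112028 = 1584021; 1,584,021 required, 1,584,201 in favor — approved.

Approved — every class gave the required vote.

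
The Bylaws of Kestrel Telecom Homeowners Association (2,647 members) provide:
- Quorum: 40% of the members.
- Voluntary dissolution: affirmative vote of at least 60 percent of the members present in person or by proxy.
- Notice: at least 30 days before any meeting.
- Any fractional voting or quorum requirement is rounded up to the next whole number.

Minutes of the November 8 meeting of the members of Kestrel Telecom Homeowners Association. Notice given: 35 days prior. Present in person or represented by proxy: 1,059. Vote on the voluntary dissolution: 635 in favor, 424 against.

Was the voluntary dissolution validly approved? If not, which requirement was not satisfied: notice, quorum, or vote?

Invalid — vote requirement not satisfied.

Notice: 35 days given; 30 required. Satisfied.
Quorum: 40% of 2,647 = 1,058.80, rounded up to 1,059; 1,059 present. Satisfied.
Vote: requires three-fifths of those present (1,059); 3/5 of 1059 = 635.40, rounded up to 636, so 636 needed; 635 in favor. Not satisfied.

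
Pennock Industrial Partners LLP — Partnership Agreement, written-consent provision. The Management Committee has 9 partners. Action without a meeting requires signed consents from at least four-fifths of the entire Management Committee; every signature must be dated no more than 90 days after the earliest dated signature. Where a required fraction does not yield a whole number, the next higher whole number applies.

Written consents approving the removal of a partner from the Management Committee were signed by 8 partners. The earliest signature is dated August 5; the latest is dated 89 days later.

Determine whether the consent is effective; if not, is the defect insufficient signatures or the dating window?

Signatures required: at least four-fifths of 9 — 4/5 of 9 = 7.20, rounded up to 8, so 8 needed; 8 signed. Sufficient.
Dating window: the latest signature is 89 days after the earliest; the limit is 90 days. Within the window.

Effective — both the signature and dating-window requirements are satisfied.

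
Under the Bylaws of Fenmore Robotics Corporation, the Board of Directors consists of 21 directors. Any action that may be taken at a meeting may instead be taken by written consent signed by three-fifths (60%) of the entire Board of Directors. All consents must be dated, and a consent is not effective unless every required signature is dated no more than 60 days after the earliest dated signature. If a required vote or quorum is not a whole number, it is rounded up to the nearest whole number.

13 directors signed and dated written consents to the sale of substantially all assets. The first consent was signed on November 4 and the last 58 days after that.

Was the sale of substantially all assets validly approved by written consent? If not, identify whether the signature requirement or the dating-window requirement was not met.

Effective — both the signature and dating-window requirements are satisfied.

Signatures required: three-fifths (60%) of 21 — 3/5 of 21 = 12.60, rounded up to 13, so 13 needed; 13 signed. Sufficient.
Dating window: the latest signature is 58 days after the earliest; the limit is 60 days. Within the window.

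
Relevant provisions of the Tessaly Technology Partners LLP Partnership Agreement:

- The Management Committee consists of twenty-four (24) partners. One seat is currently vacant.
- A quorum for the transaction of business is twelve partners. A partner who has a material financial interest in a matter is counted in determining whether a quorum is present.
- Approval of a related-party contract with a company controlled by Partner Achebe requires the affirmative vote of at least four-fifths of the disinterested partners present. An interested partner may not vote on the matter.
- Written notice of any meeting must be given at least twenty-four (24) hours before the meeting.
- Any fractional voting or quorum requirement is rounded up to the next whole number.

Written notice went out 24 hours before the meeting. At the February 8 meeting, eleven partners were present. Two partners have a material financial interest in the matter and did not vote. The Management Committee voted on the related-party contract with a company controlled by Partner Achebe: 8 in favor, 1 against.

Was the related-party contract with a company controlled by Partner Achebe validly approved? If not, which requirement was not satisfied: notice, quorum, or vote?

Invalid — quorum requirement not satisfied.

Notice: 24 hours given; 24 required (24 ≥ 24). Satisfied.
Quorum: 11 present (interested partners count toward quorum); quorum is 12. Not satisfied.
Vote: the related-party contract with a company controlled by Partner Achebe requires four-fifths of the disinterested partners present (11 − 2 = 9). 4/5 of 9 = 7.20, rounded up to 8, so 8 affirmative votes are needed; 8 voted in favor. Satisfied. (Moot — without a quorum no business can be validly transacted.)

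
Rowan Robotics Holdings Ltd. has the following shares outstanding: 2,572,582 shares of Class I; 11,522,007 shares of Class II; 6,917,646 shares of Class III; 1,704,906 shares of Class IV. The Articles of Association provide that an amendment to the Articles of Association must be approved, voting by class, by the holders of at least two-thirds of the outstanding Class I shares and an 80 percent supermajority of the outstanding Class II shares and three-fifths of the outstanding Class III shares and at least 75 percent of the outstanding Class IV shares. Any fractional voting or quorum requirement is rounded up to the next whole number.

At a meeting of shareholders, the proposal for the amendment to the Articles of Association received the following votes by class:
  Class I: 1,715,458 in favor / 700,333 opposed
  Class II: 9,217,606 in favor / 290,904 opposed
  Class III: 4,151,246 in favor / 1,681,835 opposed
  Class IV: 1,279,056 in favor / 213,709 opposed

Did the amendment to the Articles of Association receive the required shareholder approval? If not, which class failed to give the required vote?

Approved — every class gave the required vote.

Class I: 2/3 of 2572582 = 1715054.67, rounded up to 1715055; 1,715,055 required, 1,715,458 in favor — approved.
Class II: 4/5 of 11522007 = 9217605.60, rounded up to 9217606; 9,217,606 required, 9,217,606 in favor — approved.
Class III: 3/5 of 6917646 = 4150587.60, rounded up to 4150588; 4,150,588 required, 4,151,246 in favor — approved.
Class IV: 3/4 of 1704906 = 1278679.50, rounded up to 1278680; 1,278,680 required, 1,279,056 in favor — approved.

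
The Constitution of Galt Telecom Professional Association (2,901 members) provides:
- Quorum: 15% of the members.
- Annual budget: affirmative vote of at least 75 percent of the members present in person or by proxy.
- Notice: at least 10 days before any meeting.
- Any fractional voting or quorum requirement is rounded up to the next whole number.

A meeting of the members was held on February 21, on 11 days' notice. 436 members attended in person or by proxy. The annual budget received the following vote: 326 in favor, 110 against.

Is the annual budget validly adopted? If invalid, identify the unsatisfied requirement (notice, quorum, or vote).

Invalid — vote requirement not satisfied.

Notice: 11 days given; 10 required. Satisfied.
Quorum: 15% of 2,901 = 435.15, rounded up to 436; 436 present. Satisfied.
Vote: requires three-fourths of those present (436); 3/4 of 436 = 327, so 327 needed; 326 in favor. Not satisfied.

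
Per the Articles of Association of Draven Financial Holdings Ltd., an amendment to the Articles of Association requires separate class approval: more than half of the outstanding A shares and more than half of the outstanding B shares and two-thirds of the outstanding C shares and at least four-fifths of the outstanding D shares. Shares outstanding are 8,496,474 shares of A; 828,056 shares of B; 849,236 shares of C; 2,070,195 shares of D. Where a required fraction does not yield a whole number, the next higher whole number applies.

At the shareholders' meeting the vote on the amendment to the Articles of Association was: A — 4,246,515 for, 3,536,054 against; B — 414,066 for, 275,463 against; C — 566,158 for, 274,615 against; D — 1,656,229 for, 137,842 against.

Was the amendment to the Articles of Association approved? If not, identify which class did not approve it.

Not approved — the A shares did not give the required vote.

A: a majority of 8496474 is 4248238; 4,248,238 required, 4,246,515 in favor — not approved.
B: a majority of 828056 is 414029; 414,029 required, 414,066 in favor — approved.
C: 2/3 of 849236 = 566157.33, rounded up to 566158; 566,158 required, 566,158 in favor — approved.
D: 4/5 of 2070195 = 1656156; 1,656,156 required, 1,656,229 in favor — approved.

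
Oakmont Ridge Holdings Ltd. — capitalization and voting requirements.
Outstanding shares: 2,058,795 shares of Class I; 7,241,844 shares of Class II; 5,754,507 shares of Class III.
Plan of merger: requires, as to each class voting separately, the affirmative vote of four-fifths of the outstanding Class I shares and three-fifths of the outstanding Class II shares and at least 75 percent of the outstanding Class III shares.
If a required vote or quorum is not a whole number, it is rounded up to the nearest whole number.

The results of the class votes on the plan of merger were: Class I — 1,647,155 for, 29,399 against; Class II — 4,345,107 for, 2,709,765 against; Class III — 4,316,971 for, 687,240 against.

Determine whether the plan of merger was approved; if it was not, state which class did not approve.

Class I: 4/5 of 2058795 = 1647036; 1,647,036 required, 1,647,155 in favor — approved.
Class II: 3/5 of 7241844 = 4345106.40, rounded up to 4345107; 4,345,107 required, 4,345,107 in favor — approved.
Class III: 3/4 of 5754507 = 4315880.25, rounded up to 4315881; 4,315,881 required, 4,316,971 in favor — approved.

Approved — every class gave the required vote.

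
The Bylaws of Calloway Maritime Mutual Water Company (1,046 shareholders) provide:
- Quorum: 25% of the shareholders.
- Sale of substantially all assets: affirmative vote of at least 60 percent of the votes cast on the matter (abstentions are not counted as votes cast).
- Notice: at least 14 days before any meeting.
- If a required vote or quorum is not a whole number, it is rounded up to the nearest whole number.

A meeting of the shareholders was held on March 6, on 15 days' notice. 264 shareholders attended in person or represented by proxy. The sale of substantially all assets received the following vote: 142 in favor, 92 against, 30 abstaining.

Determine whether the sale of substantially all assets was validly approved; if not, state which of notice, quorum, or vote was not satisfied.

Notice: 15 days given; 14 required. Satisfied.
Quorum: 25% of 1,046 = 261.50, rounded up to 262; 264 present. Satisfied.
Vote: requires three-fifths of the votes cast (264 − 30 abstaining = 234); 3/5 of 234 = 140.40, rounded up to 141, so 141 needed; 142 in favor. Satisfied.

Valid — all requirements satisfied.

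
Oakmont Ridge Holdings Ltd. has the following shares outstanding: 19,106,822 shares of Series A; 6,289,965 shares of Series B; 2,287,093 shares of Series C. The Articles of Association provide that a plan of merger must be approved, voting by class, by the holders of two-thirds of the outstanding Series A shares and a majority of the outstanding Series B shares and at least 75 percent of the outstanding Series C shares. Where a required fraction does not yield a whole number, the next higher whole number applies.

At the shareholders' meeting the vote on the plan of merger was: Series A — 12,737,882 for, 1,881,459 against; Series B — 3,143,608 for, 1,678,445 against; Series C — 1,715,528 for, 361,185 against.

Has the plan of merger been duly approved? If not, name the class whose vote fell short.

Series A: 2/3 of 19106822 = 12737881.33, rounded up to 12737882; 12,737,882 required, 12,737,882 in favor — approved.
Series B: a majority of 6289965 is 3144983; 3,144,983 required, 3,143,608 in favor — not approved.
Series C: 3/4 of 2287093 = 1715319.75, rounded up to 1715320; 1,715,320 required, 1,715,528 in favor — approved.

Not approved — the Series B shares did not give the required vote.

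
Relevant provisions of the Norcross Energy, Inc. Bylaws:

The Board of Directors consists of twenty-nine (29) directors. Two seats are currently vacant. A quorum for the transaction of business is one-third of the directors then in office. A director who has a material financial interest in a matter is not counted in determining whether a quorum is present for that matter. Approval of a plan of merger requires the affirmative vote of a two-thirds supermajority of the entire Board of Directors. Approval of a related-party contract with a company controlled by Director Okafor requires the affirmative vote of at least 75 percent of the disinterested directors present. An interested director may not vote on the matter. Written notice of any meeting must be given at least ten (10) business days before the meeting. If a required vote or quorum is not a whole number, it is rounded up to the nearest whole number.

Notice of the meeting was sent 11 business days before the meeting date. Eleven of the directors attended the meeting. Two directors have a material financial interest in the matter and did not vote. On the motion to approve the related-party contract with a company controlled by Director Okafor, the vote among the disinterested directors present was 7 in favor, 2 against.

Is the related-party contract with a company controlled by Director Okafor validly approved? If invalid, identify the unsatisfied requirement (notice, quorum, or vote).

Valid — all requirements satisfied.

Notice: 11 business days given; 10 required (11 ≥ 10). Satisfied.
Quorum: 11 present, but the 2 interested directors do not count, leaving 9. Quorum is 9. Satisfied.
Vote: the related-party contract with a company controlled by Director Okafor requires three-fourths of the disinterested directors present (11 − 2 = 9). 3/4 of 9 = 6.75, rounded up to 7, so 7 affirmative votes are needed; 7 voted in favor. Satisfied.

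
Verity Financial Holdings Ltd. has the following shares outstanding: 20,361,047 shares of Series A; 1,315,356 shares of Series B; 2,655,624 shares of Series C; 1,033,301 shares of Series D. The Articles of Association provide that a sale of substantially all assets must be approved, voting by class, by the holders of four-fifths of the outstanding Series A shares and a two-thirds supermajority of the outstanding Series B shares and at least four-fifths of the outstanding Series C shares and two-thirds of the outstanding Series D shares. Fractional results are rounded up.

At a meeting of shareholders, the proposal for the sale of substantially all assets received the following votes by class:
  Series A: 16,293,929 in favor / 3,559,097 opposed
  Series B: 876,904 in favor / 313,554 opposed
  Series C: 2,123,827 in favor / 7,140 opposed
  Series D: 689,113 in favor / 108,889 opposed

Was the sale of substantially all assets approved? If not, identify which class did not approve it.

Series A: 4/5 of 20361047 = 16288837.60, rounded up to 16288838; 16,288,838 required, 16,293,929 in favor — approved.
Series B: 2/3 of 1315356 = 876904; 876,904 required, 876,904 in favor — approved.
Series C: 4/5 of 2655624 = 2124499.20, rounded up to 2124500; 2,124,500 required, 2,123,827 in favor — not approved.
Series D: 2/3 of 1033301 = 688867.33, rounded up to 688868; 688,868 required, 689,113 in favor — approved.

Not approved — the Series C shares did not give the required vote.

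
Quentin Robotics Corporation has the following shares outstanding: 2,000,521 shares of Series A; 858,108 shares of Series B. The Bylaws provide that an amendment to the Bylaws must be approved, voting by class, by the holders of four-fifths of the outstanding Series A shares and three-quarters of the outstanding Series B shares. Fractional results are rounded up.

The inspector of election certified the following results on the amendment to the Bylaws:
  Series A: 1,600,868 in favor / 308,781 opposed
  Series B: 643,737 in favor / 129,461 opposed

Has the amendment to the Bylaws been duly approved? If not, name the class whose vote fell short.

Approved — every class gave the required vote.

Series A: 4/5 of 2000521 = 1600416.80, rounded up to 1600417; 1,600,417 required, 1,600,868 in favor — approved.
Series B: 3/4 of 858108 = 643581; 643,581 required, 643,737 in favor — approved.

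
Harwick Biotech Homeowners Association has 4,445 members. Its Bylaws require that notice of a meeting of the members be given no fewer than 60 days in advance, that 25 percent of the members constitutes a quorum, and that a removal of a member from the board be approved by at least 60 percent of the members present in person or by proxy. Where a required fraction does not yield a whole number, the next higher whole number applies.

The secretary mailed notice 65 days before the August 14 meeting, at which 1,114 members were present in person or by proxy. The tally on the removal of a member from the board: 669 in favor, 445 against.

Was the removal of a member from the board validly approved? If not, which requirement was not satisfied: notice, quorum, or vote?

Notice: 65 days given; 60 required. Satisfied.
Quorum: 25% of 4,445 = 1,111.25, rounded up to 1,112; 1,114 present. Satisfied.
Vote: requires three-fifths of those present (1,114); 3/5 of 1114 = 668.40, rounded up to 669, so 669 needed; 669 in favor. Satisfied.

Valid — all requirements satisfied.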